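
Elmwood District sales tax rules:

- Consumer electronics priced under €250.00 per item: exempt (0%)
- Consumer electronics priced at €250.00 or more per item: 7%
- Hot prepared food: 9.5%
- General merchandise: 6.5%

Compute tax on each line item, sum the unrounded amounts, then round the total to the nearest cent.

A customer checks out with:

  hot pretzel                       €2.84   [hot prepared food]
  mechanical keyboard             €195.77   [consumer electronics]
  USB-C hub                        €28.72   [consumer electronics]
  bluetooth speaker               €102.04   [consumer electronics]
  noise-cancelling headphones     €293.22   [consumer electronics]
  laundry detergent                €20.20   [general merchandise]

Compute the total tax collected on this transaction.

Hot pretzel €2.84: hot prepared food → 9.5% → €0.2698
Mechanical keyboard €195.77: consumer electronics, under €250.00 → 0% → €0.00
USB-C hub €28.72: consumer electronics, under €250.00 → 0% → €0.00
Bluetooth speaker €102.04: consumer electronics, under €250.00 → 0% → €0.00
Noise-cancelling headphones €293.22: consumer electronics, €250.00 or more → 7% → €20.5254
Laundry detergent €20.20: general merchandise → 6.5% → €1.313
Unrounded tax sum = €22.1082 → €22.11

€22.11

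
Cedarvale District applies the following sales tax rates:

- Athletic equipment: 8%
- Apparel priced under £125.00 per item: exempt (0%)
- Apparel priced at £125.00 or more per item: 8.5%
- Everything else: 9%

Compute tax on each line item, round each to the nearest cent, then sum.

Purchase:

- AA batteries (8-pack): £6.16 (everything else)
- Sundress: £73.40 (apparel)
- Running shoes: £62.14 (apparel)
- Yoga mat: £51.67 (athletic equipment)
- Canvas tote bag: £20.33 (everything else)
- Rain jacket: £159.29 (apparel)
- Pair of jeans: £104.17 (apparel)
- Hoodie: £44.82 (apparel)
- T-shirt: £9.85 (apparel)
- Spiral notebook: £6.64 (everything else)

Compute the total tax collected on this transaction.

£20.65

AA batteries (8-pack) £6.16: everything else → 9% → £0.55
Sundress £73.40: apparel, under £125.00 → 0% → £0.00
Running shoes £62.14: apparel, under £125.00 → 0% → £0.00
Yoga mat £51.67: athletic equipment → 8% → £4.13
Canvas tote bag £20.33: everything else → 9% → £1.83
Rain jacket £159.29: apparel, £125.00 or more → 8.5% → £13.54
Pair of jeans £104.17: apparel, under £125.00 → 0% → £0.00
Hoodie £44.82: apparel, under £125.00 → 0% → £0.00
T-shirt £9.85: apparel, under £125.00 → 0% → £0.00
Spiral notebook £6.64: everything else → 9% → £0.60
Total tax = £0.55 + £4.13 + £1.83 + £13.54 + £0.60 = £20.65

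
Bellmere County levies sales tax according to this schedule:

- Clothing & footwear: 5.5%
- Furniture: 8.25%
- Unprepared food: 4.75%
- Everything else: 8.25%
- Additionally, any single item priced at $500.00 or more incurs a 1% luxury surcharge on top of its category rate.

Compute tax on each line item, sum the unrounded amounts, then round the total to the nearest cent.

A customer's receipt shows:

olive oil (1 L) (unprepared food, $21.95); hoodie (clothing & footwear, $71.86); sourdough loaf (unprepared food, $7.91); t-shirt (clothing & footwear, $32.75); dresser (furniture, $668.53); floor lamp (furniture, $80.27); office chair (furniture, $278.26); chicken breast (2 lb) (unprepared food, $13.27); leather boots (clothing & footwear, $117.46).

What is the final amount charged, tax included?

$1397.94

Olive oil (1 L) $21.95: unprepared food → 4.75% → $1.042625
Hoodie $71.86: clothing & footwear → 5.5% → $3.9523
Sourdough loaf $7.91: unprepared food → 4.75% → $0.375725
T-shirt $32.75: clothing & footwear → 5.5% → $1.80125
Dresser $668.53: furniture → 8.25% + 1% surcharge = 9.25% → $61.839025
Floor lamp $80.27: furniture → 8.25% → $6.622275
Office chair $278.26: furniture → 8.25% → $22.95645
Chicken breast (2 lb) $13.27: unprepared food → 4.75% → $0.630325
Leather boots $117.46: clothing & footwear → 5.5% → $6.4603
Subtotal = $1292.26; unrounded tax = $105.680275 → $105.68; total due = $1397.94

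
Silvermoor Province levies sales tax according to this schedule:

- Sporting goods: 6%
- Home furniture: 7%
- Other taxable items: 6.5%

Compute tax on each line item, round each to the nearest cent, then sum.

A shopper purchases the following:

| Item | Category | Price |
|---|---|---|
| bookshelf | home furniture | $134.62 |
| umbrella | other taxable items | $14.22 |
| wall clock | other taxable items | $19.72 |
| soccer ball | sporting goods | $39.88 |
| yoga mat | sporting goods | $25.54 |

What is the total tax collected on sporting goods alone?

Soccer ball $39.88: sporting goods → 6% → $2.39
Yoga mat $25.54: sporting goods → 6% → $1.53
Tax on sporting goods = $2.39 + $1.53 = $3.92

$3.92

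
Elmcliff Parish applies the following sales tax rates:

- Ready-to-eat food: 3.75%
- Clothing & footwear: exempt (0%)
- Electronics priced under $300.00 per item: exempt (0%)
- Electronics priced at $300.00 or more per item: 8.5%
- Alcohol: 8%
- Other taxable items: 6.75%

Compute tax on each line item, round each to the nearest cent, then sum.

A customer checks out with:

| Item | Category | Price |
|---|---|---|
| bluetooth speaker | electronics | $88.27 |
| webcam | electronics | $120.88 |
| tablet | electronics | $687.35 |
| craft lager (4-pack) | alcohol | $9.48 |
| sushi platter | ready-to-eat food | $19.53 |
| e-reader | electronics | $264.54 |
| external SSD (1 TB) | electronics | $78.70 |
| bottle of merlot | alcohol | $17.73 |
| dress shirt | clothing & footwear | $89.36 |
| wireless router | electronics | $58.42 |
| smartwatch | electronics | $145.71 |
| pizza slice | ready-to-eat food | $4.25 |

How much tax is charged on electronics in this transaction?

$58.42

Bluetooth speaker $88.27: electronics, under $300.00 → 0% → $0.00
Webcam $120.88: electronics, under $300.00 → 0% → $0.00
Tablet $687.35: electronics, $300.00 or more → 8.5% → $58.42
E-reader $264.54: electronics, under $300.00 → 0% → $0.00
External SSD (1 TB) $78.70: electronics, under $300.00 → 0% → $0.00
Wireless router $58.42: electronics, under $300.00 → 0% → $0.00
Smartwatch $145.71: electronics, under $300.00 → 0% → $0.00
Tax on electronics = $0.00 + $0.00 + $58.42 + $0.00 + $0.00 + $0.00 + $0.00 = $58.42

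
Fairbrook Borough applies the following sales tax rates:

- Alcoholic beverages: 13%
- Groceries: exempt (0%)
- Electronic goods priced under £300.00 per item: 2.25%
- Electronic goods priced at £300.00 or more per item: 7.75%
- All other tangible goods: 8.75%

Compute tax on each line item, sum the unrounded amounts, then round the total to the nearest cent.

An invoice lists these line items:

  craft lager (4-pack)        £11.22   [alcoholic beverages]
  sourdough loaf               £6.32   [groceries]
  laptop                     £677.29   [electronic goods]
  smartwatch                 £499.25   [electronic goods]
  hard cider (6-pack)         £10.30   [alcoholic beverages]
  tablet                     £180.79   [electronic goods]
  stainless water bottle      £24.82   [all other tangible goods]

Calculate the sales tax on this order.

Craft lager (4-pack) £11.22: alcoholic beverages → 13% → £1.4586
Sourdough loaf £6.32: groceries → 0% → £0.00
Laptop £677.29: electronic goods, £300.00 or more → 7.75% → £52.489975
Smartwatch £499.25: electronic goods, £300.00 or more → 7.75% → £38.691875
Hard cider (6-pack) £10.30: alcoholic beverages → 13% → £1.339
Tablet £180.79: electronic goods, under £300.00 → 2.25% → £4.067775
Stainless water bottle £24.82: all other tangible goods → 8.75% → £2.17175
Unrounded tax sum = £100.218975 → £100.22

£100.22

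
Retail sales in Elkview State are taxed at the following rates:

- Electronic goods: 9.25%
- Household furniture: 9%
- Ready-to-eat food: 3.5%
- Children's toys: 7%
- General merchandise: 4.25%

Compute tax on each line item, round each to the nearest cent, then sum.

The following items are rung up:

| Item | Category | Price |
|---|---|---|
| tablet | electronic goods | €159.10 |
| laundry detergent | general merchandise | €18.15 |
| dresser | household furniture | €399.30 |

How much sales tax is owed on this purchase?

Tablet €159.10: electronic goods → 9.25% → €14.72
Laundry detergent €18.15: general merchandise → 4.25% → €0.77
Dresser €399.30: household furniture → 9% → €35.94
Total tax = €14.72 + €0.77 + €35.94 = €51.43

€51.43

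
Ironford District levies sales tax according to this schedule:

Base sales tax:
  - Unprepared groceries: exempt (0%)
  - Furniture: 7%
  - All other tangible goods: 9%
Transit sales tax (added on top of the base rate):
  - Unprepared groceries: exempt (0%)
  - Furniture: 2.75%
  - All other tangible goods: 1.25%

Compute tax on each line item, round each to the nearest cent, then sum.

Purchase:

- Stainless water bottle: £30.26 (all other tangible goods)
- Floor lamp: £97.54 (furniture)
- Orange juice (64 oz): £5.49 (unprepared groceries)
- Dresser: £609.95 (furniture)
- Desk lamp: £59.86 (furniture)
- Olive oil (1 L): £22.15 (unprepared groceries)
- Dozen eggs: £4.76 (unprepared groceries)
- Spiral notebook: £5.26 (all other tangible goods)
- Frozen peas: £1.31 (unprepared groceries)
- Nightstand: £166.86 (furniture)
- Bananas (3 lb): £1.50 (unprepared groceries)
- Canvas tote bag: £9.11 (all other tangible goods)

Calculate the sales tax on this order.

Stainless water bottle £30.26: all other tangible goods → 9% + 1.25% transit = 10.25% → £3.10
Floor lamp £97.54: furniture → 7% + 2.75% transit = 9.75% → £9.51
Orange juice (64 oz) £5.49: unprepared groceries → 0% + 0% transit = 0% → £0.00
Dresser £609.95: furniture → 7% + 2.75% transit = 9.75% → £59.47
Desk lamp £59.86: furniture → 7% + 2.75% transit = 9.75% → £5.84
Olive oil (1 L) £22.15: unprepared groceries → 0% + 0% transit = 0% → £0.00
Dozen eggs £4.76: unprepared groceries → 0% + 0% transit = 0% → £0.00
Spiral notebook £5.26: all other tangible goods → 9% + 1.25% transit = 10.25% → £0.54
Frozen peas £1.31: unprepared groceries → 0% + 0% transit = 0% → £0.00
Nightstand £166.86: furniture → 7% + 2.75% transit = 9.75% → £16.27
Bananas (3 lb) £1.50: unprepared groceries → 0% + 0% transit = 0% → £0.00
Canvas tote bag £9.11: all other tangible goods → 9% + 1.25% transit = 10.25% → £0.93
Total tax = £3.10 + £9.51 + £59.47 + £5.84 + £0.54 + £16.27 + £0.93 = £95.66

£95.66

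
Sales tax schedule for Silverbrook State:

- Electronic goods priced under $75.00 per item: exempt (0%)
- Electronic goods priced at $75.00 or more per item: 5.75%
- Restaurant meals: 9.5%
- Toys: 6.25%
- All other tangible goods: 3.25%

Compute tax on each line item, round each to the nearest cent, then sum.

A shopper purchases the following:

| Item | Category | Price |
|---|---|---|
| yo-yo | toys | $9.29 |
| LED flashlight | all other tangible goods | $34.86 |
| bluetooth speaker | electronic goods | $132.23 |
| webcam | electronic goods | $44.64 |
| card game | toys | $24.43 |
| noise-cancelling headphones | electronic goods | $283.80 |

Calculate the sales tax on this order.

$27.16

Yo-yo $9.29: toys → 6.25% → $0.58
LED flashlight $34.86: all other tangible goods → 3.25% → $1.13
Bluetooth speaker $132.23: electronic goods, $75.00 or more → 5.75% → $7.60
Webcam $44.64: electronic goods, under $75.00 → 0% → $0.00
Card game $24.43: toys → 6.25% → $1.53
Noise-cancelling headphones $283.80: electronic goods, $75.00 or more → 5.75% → $16.32
Total tax = $0.58 + $1.13 + $7.60 + $1.53 + $16.32 = $27.16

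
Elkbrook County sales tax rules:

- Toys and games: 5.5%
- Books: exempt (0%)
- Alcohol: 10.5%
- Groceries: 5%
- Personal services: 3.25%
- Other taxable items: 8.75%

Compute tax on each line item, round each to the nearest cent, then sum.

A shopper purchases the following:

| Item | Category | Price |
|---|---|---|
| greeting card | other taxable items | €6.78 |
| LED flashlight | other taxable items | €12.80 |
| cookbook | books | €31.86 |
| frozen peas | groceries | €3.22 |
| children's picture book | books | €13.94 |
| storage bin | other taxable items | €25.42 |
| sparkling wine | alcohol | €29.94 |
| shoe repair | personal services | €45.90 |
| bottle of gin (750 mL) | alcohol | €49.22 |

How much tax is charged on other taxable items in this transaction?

€3.93

Greeting card €6.78: other taxable items → 8.75% → €0.59
LED flashlight €12.80: other taxable items → 8.75% → €1.12
Storage bin €25.42: other taxable items → 8.75% → €2.22
Tax on other taxable items = €0.59 + €1.12 + €2.22 = €3.93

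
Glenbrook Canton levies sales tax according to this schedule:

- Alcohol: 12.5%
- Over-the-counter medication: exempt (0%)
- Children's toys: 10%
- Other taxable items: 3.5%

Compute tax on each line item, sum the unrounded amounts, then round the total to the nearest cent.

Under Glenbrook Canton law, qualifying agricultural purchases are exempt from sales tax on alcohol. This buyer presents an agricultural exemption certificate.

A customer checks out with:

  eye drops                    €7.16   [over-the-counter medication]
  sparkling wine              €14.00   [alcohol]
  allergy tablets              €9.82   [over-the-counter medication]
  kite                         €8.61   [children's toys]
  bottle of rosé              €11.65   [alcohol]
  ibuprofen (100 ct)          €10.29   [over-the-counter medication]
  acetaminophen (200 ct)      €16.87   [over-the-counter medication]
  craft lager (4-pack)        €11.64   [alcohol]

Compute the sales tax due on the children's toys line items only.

Kite €8.61: children's toys → 10% → €0.861
Tax on children's toys: unrounded sum = €0.861 → €0.86

€0.86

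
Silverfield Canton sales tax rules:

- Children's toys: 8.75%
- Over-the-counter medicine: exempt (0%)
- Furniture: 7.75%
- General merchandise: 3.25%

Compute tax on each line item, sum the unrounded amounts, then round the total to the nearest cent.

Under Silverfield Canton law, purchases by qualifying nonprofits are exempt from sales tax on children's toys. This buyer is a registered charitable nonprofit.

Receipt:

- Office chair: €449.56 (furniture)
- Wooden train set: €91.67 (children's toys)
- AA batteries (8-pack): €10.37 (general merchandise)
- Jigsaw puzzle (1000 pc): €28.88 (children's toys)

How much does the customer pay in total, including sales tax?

Office chair €449.56: furniture → 7.75% → €34.8409
Wooden train set €91.67: children's toys, buyer-exempt → 0% → €0.00
AA batteries (8-pack) €10.37: general merchandise → 3.25% → €0.337025
Jigsaw puzzle (1000 pc) €28.88: children's toys, buyer-exempt → 0% → €0.00
Subtotal = €580.48; unrounded tax = €35.177925 → €35.18; total due = €615.66

€615.66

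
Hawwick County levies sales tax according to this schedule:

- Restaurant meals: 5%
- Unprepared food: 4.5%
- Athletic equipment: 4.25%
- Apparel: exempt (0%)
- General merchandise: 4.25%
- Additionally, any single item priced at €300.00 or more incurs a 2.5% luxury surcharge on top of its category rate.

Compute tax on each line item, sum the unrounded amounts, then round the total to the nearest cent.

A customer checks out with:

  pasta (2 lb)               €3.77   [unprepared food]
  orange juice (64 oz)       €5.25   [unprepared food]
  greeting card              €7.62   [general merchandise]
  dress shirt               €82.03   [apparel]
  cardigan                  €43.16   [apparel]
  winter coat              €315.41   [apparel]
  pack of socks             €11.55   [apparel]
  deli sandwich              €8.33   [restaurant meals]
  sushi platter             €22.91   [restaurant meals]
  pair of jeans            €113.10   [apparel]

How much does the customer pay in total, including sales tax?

€623.31

Pasta (2 lb) €3.77: unprepared food → 4.5% → €0.16965
Orange juice (64 oz) €5.25: unprepared food → 4.5% → €0.23625
Greeting card €7.62: general merchandise → 4.25% → €0.32385
Dress shirt €82.03: apparel → 0% → €0.00
Cardigan €43.16: apparel → 0% → €0.00
Winter coat €315.41: apparel → 0% + 2.5% surcharge = 2.5% → €7.88525
Pack of socks €11.55: apparel → 0% → €0.00
Deli sandwich €8.33: restaurant meals → 5% → €0.4165
Sushi platter €22.91: restaurant meals → 5% → €1.1455
Pair of jeans €113.10: apparel → 0% → €0.00
Subtotal = €613.13; unrounded tax = €10.177 → €10.18; total due = €623.31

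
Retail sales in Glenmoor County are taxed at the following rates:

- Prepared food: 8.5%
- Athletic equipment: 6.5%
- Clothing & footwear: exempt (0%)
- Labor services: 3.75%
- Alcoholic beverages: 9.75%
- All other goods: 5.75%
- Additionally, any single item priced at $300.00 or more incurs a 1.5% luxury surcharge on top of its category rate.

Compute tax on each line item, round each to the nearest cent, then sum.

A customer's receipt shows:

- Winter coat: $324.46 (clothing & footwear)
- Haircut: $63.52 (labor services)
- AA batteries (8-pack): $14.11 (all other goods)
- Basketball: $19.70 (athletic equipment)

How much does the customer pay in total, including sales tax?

$431.13

Winter coat $324.46: clothing & footwear → 0% + 1.5% surcharge = 1.5% → $4.87
Haircut $63.52: labor services → 3.75% → $2.38
AA batteries (8-pack) $14.11: all other goods → 5.75% → $0.81
Basketball $19.70: athletic equipment → 6.5% → $1.28
Subtotal = $421.79; tax = $9.34; total due = $431.13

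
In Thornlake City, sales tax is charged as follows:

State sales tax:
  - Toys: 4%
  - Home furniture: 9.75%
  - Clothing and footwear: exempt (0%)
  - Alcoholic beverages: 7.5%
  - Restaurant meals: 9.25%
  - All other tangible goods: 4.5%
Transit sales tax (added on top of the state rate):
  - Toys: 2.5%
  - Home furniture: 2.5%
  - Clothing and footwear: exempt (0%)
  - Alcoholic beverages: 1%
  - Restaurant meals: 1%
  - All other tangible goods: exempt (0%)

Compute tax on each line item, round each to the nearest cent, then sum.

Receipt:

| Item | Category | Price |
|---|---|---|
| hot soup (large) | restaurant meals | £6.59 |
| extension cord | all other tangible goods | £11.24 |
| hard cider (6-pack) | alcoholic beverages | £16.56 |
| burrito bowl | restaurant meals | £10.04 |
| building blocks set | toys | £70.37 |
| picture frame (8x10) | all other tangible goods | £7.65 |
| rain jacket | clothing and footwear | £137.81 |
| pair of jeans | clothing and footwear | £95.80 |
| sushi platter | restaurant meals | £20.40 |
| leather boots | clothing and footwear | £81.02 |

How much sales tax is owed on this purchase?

Hot soup (large) £6.59: restaurant meals → 9.25% + 1% transit = 10.25% → £0.68
Extension cord £11.24: all other tangible goods → 4.5% + 0% transit = 4.5% → £0.51
Hard cider (6-pack) £16.56: alcoholic beverages → 7.5% + 1% transit = 8.5% → £1.41
Burrito bowl £10.04: restaurant meals → 9.25% + 1% transit = 10.25% → £1.03
Building blocks set £70.37: toys → 4% + 2.5% transit = 6.5% → £4.57
Picture frame (8x10) £7.65: all other tangible goods → 4.5% + 0% transit = 4.5% → £0.34
Rain jacket £137.81: clothing and footwear → 0% + 0% transit = 0% → £0.00
Pair of jeans £95.80: clothing and footwear → 0% + 0% transit = 0% → £0.00
Sushi platter £20.40: restaurant meals → 9.25% + 1% transit = 10.25% → £2.09
Leather boots £81.02: clothing and footwear → 0% + 0% transit = 0% → £0.00
Total tax = £0.68 + £0.51 + £1.41 + £1.03 + £4.57 + £0.34 + £2.09 = £10.63

£10.63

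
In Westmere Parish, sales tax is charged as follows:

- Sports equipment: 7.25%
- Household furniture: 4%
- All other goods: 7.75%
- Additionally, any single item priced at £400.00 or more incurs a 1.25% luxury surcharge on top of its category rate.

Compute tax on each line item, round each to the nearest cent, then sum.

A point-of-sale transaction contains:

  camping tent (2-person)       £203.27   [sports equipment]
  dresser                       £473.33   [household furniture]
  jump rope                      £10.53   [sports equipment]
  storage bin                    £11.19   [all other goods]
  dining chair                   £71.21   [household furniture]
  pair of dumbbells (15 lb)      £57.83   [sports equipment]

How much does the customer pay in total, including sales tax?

£875.62

Camping tent (2-person) £203.27: sports equipment → 7.25% → £14.74
Dresser £473.33: household furniture → 4% + 1.25% surcharge = 5.25% → £24.85
Jump rope £10.53: sports equipment → 7.25% → £0.76
Storage bin £11.19: all other goods → 7.75% → £0.87
Dining chair £71.21: household furniture → 4% → £2.85
Pair of dumbbells (15 lb) £57.83: sports equipment → 7.25% → £4.19
Subtotal = £827.36; tax = £48.26; total due = £875.62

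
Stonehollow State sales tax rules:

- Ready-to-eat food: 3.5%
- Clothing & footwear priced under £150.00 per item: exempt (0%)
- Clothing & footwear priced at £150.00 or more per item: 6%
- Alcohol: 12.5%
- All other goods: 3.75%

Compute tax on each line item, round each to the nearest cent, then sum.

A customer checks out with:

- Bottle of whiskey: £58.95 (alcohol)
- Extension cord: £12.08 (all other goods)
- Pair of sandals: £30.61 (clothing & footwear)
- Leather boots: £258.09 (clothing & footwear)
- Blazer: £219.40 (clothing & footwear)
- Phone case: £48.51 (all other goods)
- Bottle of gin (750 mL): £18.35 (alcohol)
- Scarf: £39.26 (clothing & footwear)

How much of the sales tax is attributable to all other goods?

Extension cord £12.08: all other goods → 3.75% → £0.45
Phone case £48.51: all other goods → 3.75% → £1.82
Tax on all other goods = £0.45 + £1.82 = £2.27

£2.27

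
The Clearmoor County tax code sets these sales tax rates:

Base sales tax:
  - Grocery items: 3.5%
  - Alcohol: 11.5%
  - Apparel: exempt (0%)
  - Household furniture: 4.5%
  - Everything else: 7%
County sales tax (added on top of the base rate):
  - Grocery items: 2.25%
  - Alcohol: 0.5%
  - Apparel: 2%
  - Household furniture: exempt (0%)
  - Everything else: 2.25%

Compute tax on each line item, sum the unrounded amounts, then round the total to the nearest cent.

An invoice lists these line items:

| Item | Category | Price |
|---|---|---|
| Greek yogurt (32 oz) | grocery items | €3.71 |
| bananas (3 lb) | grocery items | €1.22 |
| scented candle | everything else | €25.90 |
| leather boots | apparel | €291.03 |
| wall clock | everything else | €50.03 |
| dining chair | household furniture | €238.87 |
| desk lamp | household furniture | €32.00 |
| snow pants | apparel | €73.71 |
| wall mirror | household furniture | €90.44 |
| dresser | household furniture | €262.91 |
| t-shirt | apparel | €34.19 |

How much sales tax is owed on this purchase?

Greek yogurt (32 oz) €3.71: grocery items → 3.5% + 2.25% county = 5.75% → €0.213325
Bananas (3 lb) €1.22: grocery items → 3.5% + 2.25% county = 5.75% → €0.07015
Scented candle €25.90: everything else → 7% + 2.25% county = 9.25% → €2.39575
Leather boots €291.03: apparel → 0% + 2% county = 2% → €5.8206
Wall clock €50.03: everything else → 7% + 2.25% county = 9.25% → €4.627775
Dining chair €238.87: household furniture → 4.5% + 0% county = 4.5% → €10.74915
Desk lamp €32.00: household furniture → 4.5% + 0% county = 4.5% → €1.44
Snow pants €73.71: apparel → 0% + 2% county = 2% → €1.4742
Wall mirror €90.44: household furniture → 4.5% + 0% county = 4.5% → €4.0698
Dresser €262.91: household furniture → 4.5% + 0% county = 4.5% → €11.83095
T-shirt €34.19: apparel → 0% + 2% county = 2% → €0.6838
Unrounded tax sum = €43.3755 → €43.38

€43.38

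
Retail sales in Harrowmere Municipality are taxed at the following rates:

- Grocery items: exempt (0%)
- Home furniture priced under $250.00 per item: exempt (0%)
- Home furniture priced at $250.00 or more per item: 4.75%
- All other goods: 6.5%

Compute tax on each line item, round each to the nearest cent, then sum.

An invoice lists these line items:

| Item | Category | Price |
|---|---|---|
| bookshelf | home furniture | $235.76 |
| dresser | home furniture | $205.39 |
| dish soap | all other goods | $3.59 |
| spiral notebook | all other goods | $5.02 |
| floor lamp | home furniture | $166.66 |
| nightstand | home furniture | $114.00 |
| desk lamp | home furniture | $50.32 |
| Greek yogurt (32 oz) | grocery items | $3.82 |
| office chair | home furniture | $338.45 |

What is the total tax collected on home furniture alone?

Bookshelf $235.76: home furniture, under $250.00 → 0% → $0.00
Dresser $205.39: home furniture, under $250.00 → 0% → $0.00
Floor lamp $166.66: home furniture, under $250.00 → 0% → $0.00
Nightstand $114.00: home furniture, under $250.00 → 0% → $0.00
Desk lamp $50.32: home furniture, under $250.00 → 0% → $0.00
Office chair $338.45: home furniture, $250.00 or more → 4.75% → $16.08
Tax on home furniture = $0.00 + $0.00 + $0.00 + $0.00 + $0.00 + $16.08 = $16.08

$16.08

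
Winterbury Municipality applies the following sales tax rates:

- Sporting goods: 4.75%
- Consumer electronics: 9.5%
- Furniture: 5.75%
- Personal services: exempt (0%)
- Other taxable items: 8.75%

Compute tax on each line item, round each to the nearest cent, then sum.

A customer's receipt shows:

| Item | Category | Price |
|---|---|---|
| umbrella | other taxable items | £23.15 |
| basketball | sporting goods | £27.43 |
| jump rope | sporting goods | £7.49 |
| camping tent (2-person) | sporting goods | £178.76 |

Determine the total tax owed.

Umbrella £23.15: other taxable items → 8.75% → £2.03
Basketball £27.43: sporting goods → 4.75% → £1.30
Jump rope £7.49: sporting goods → 4.75% → £0.36
Camping tent (2-person) £178.76: sporting goods → 4.75% → £8.49
Total tax = £2.03 + £1.30 + £0.36 + £8.49 = £12.18

£12.18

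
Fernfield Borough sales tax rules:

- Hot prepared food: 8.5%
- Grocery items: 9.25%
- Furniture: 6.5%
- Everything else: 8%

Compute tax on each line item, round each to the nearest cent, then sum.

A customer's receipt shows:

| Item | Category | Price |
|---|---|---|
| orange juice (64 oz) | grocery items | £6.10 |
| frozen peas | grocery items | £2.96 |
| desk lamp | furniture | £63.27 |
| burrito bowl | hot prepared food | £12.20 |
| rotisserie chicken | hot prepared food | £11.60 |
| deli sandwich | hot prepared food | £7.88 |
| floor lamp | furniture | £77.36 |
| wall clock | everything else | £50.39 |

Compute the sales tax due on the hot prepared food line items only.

Burrito bowl £12.20: hot prepared food → 8.5% → £1.04
Rotisserie chicken £11.60: hot prepared food → 8.5% → £0.99
Deli sandwich £7.88: hot prepared food → 8.5% → £0.67
Tax on hot prepared food = £1.04 + £0.99 + £0.67 = £2.70

£2.70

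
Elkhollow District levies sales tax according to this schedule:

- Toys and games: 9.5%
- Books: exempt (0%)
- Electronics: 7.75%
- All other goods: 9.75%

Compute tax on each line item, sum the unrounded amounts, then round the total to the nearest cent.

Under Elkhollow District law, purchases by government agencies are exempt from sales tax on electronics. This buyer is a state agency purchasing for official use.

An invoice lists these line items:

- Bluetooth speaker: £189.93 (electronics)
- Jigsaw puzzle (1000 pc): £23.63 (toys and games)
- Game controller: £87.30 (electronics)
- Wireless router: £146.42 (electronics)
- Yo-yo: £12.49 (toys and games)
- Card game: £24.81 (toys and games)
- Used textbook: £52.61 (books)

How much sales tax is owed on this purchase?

Bluetooth speaker £189.93: electronics, buyer-exempt → 0% → £0.00
Jigsaw puzzle (1000 pc) £23.63: toys and games → 9.5% → £2.24485
Game controller £87.30: electronics, buyer-exempt → 0% → £0.00
Wireless router £146.42: electronics, buyer-exempt → 0% → £0.00
Yo-yo £12.49: toys and games → 9.5% → £1.18655
Card game £24.81: toys and games → 9.5% → £2.35695
Used textbook £52.61: books → 0% → £0.00
Unrounded tax sum = £5.78835 → £5.79

£5.79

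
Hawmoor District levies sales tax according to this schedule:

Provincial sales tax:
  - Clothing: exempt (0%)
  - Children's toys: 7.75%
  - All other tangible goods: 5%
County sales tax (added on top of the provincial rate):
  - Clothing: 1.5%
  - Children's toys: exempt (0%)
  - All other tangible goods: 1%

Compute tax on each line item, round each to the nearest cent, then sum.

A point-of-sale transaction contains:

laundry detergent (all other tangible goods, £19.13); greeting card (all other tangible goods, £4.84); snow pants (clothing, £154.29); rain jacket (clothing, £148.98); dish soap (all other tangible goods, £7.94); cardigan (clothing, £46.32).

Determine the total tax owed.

Laundry detergent £19.13: all other tangible goods → 5% + 1% county = 6% → £1.15
Greeting card £4.84: all other tangible goods → 5% + 1% county = 6% → £0.29
Snow pants £154.29: clothing → 0% + 1.5% county = 1.5% → £2.31
Rain jacket £148.98: clothing → 0% + 1.5% county = 1.5% → £2.23
Dish soap £7.94: all other tangible goods → 5% + 1% county = 6% → £0.48
Cardigan £46.32: clothing → 0% + 1.5% county = 1.5% → £0.69
Total tax = £1.15 + £0.29 + £2.31 + £2.23 + £0.48 + £0.69 = £7.15

£7.15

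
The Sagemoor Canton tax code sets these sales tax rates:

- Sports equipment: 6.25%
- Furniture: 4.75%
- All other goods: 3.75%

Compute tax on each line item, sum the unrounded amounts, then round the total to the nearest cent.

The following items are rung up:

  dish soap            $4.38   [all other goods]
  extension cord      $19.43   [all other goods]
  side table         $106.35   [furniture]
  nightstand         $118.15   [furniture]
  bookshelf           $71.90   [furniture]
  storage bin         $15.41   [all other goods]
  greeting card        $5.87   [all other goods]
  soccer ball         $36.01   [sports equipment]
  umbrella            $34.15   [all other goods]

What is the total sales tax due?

Dish soap $4.38: all other goods → 3.75% → $0.16425
Extension cord $19.43: all other goods → 3.75% → $0.728625
Side table $106.35: furniture → 4.75% → $5.051625
Nightstand $118.15: furniture → 4.75% → $5.612125
Bookshelf $71.90: furniture → 4.75% → $3.41525
Storage bin $15.41: all other goods → 3.75% → $0.577875
Greeting card $5.87: all other goods → 3.75% → $0.220125
Soccer ball $36.01: sports equipment → 6.25% → $2.250625
Umbrella $34.15: all other goods → 3.75% → $1.280625
Unrounded tax sum = $19.301125 → $19.30

$19.30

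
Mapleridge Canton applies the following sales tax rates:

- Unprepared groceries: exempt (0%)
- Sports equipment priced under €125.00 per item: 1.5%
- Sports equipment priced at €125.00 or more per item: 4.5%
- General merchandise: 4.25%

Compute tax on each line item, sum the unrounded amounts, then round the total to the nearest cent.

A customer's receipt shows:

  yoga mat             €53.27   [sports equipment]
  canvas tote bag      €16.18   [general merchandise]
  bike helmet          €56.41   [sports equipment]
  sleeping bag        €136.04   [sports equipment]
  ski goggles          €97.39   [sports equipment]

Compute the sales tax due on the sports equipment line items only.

€9.23

Yoga mat €53.27: sports equipment, under €125.00 → 1.5% → €0.79905
Bike helmet €56.41: sports equipment, under €125.00 → 1.5% → €0.84615
Sleeping bag €136.04: sports equipment, €125.00 or more → 4.5% → €6.1218
Ski goggles €97.39: sports equipment, under €125.00 → 1.5% → €1.46085
Tax on sports equipment: unrounded sum = €9.22785 → €9.23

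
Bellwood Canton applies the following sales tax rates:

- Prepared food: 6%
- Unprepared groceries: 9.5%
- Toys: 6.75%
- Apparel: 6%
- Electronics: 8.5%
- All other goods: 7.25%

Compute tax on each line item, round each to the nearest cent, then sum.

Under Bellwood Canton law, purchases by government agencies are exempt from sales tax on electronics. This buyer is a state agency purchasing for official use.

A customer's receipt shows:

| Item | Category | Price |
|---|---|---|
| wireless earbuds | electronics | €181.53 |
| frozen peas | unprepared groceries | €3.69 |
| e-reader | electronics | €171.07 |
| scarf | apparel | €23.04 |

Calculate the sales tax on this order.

€1.73

Wireless earbuds €181.53: electronics, buyer-exempt → 0% → €0.00
Frozen peas €3.69: unprepared groceries → 9.5% → €0.35
E-reader €171.07: electronics, buyer-exempt → 0% → €0.00
Scarf €23.04: apparel → 6% → €1.38
Total tax = €0.35 + €1.38 = €1.73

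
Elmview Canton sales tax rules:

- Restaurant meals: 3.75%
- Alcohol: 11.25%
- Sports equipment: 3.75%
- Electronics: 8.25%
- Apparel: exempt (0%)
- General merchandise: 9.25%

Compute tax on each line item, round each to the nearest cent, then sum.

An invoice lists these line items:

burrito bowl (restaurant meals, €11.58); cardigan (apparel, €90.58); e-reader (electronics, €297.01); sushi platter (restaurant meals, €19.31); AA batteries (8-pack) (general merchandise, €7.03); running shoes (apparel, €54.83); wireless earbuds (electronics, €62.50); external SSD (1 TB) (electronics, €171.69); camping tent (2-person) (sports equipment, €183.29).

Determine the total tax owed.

€52.49

Burrito bowl €11.58: restaurant meals → 3.75% → €0.43
Cardigan €90.58: apparel → 0% → €0.00
E-reader €297.01: electronics → 8.25% → €24.50
Sushi platter €19.31: restaurant meals → 3.75% → €0.72
AA batteries (8-pack) €7.03: general merchandise → 9.25% → €0.65
Running shoes €54.83: apparel → 0% → €0.00
Wireless earbuds €62.50: electronics → 8.25% → €5.16
External SSD (1 TB) €171.69: electronics → 8.25% → €14.16
Camping tent (2-person) €183.29: sports equipment → 3.75% → €6.87
Total tax = €0.43 + €24.50 + €0.72 + €0.65 + €5.16 + €14.16 + €6.87 = €52.49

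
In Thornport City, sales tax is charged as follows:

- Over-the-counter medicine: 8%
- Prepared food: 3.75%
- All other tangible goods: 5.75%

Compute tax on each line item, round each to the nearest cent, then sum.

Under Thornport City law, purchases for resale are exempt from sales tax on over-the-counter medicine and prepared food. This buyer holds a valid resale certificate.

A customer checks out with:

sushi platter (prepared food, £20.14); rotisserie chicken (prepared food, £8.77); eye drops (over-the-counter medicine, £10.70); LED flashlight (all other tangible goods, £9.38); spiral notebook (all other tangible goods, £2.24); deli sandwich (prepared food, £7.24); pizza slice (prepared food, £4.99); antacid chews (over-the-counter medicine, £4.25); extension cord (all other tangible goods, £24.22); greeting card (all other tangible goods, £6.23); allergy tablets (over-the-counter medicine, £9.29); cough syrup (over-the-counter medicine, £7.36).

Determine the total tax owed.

Sushi platter £20.14: prepared food, buyer-exempt → 0% → £0.00
Rotisserie chicken £8.77: prepared food, buyer-exempt → 0% → £0.00
Eye drops £10.70: over-the-counter medicine, buyer-exempt → 0% → £0.00
LED flashlight £9.38: all other tangible goods → 5.75% → £0.54
Spiral notebook £2.24: all other tangible goods → 5.75% → £0.13
Deli sandwich £7.24: prepared food, buyer-exempt → 0% → £0.00
Pizza slice £4.99: prepared food, buyer-exempt → 0% → £0.00
Antacid chews £4.25: over-the-counter medicine, buyer-exempt → 0% → £0.00
Extension cord £24.22: all other tangible goods → 5.75% → £1.39
Greeting card £6.23: all other tangible goods → 5.75% → £0.36
Allergy tablets £9.29: over-the-counter medicine, buyer-exempt → 0% → £0.00
Cough syrup £7.36: over-the-counter medicine, buyer-exempt → 0% → £0.00
Total tax = £0.54 + £0.13 + £1.39 + £0.36 = £2.42

£2.42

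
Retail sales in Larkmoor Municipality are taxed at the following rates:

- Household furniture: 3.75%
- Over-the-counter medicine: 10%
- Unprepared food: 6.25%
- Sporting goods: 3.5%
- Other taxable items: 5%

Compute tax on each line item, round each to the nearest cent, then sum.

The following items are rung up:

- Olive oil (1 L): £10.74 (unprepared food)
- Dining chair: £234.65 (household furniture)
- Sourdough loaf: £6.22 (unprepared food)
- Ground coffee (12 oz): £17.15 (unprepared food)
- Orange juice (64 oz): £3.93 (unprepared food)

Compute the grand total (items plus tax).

Olive oil (1 L) £10.74: unprepared food → 6.25% → £0.67
Dining chair £234.65: household furniture → 3.75% → £8.80
Sourdough loaf £6.22: unprepared food → 6.25% → £0.39
Ground coffee (12 oz) £17.15: unprepared food → 6.25% → £1.07
Orange juice (64 oz) £3.93: unprepared food → 6.25% → £0.25
Subtotal = £272.69; tax = £11.18; total due = £283.87

£283.87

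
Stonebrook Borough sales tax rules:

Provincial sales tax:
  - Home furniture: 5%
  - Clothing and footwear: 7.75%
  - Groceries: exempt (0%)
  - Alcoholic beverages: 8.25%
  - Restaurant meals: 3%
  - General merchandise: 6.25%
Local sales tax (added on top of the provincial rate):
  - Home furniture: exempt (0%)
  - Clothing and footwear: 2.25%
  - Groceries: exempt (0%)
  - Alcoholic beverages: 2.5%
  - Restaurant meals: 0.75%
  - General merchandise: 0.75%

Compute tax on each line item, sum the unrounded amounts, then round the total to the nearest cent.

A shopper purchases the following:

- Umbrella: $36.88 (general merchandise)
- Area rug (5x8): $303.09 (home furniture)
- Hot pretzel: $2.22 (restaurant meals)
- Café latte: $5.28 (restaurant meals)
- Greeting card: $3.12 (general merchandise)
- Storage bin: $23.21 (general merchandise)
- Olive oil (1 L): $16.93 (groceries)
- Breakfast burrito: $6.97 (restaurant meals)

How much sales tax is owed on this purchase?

$20.12

Umbrella $36.88: general merchandise → 6.25% + 0.75% local = 7% → $2.5816
Area rug (5x8) $303.09: home furniture → 5% + 0% local = 5% → $15.1545
Hot pretzel $2.22: restaurant meals → 3% + 0.75% local = 3.75% → $0.08325
Café latte $5.28: restaurant meals → 3% + 0.75% local = 3.75% → $0.198
Greeting card $3.12: general merchandise → 6.25% + 0.75% local = 7% → $0.2184
Storage bin $23.21: general merchandise → 6.25% + 0.75% local = 7% → $1.6247
Olive oil (1 L) $16.93: groceries → 0% + 0% local = 0% → $0.00
Breakfast burrito $6.97: restaurant meals → 3% + 0.75% local = 3.75% → $0.261375
Unrounded tax sum = $20.121825 → $20.12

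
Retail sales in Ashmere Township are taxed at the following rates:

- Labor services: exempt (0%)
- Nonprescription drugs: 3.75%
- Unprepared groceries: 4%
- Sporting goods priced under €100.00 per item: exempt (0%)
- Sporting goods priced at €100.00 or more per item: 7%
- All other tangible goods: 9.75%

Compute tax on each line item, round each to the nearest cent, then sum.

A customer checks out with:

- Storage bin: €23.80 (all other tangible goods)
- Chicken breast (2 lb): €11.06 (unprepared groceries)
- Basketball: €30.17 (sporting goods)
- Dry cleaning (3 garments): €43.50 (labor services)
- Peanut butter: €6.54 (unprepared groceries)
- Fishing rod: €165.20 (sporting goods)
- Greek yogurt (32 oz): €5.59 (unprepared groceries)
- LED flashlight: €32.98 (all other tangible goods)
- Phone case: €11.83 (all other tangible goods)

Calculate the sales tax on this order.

Storage bin €23.80: all other tangible goods → 9.75% → €2.32
Chicken breast (2 lb) €11.06: unprepared groceries → 4% → €0.44
Basketball €30.17: sporting goods, under €100.00 → 0% → €0.00
Dry cleaning (3 garments) €43.50: labor services → 0% → €0.00
Peanut butter €6.54: unprepared groceries → 4% → €0.26
Fishing rod €165.20: sporting goods, €100.00 or more → 7% → €11.56
Greek yogurt (32 oz) €5.59: unprepared groceries → 4% → €0.22
LED flashlight €32.98: all other tangible goods → 9.75% → €3.22
Phone case €11.83: all other tangible goods → 9.75% → €1.15
Total tax = €2.32 + €0.44 + €0.26 + €11.56 + €0.22 + €3.22 + €1.15 = €19.17

€19.17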